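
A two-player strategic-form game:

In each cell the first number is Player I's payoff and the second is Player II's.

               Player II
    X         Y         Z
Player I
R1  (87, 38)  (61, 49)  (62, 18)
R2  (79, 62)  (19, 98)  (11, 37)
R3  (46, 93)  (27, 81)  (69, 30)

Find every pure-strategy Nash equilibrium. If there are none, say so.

(R1, Y)

(R1, X): Player II can switch to Y (38 → 49). Not NE.
(R1, Y): Player I gets 61, best alternative 27; Player II gets 49, best alternative 38. No profitable deviation — NE.
(R1, Z): Player I can switch to R3 (62 → 69). Not NE.
(R2, X): Player I can switch to R1 (79 → 87). Not NE.
(R2, Y): Player I can switch to R1 (19 → 61). Not NE.
(R2, Z): Player I can switch to R1 (11 → 62). Not NE.
(R3, X): Player I can switch to R1 (46 → 87). Not NE.
(R3, Y): Player I can switch to R1 (27 → 61). Not NE.
(R3, Z): Player II can switch to X (30 → 93). Not NE.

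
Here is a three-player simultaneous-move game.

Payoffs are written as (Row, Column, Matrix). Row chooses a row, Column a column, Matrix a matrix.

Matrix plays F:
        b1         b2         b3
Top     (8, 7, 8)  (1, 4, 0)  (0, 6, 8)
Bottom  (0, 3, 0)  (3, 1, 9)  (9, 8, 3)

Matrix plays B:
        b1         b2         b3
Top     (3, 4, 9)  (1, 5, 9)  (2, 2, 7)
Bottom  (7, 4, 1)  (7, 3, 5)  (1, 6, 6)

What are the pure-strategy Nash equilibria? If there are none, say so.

(Top, b1, F): Matrix can switch to B (8 → 9). Not NE.
(Top, b1, B): Row can switch to Bottom (3 → 7). Not NE.
(Top, b2, F): Row can switch to Bottom (1 → 3). Not NE.
(Top, b2, B): Row can switch to Bottom (1 → 7). Not NE.
(Top, b3, F): Row can switch to Bottom (0 → 9). Not NE.
(Top, b3, B): Column can switch to b1 (2 → 4). Not NE.
(The remaining 6 profiles each have a profitable deviation by the same check.)

No pure-strategy Nash equilibrium.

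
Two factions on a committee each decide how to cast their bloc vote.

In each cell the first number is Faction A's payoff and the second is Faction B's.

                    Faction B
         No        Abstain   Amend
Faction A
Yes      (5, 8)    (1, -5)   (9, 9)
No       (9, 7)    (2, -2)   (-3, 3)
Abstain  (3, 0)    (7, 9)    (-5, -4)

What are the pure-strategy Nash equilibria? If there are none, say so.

Faction A against No: payoffs 5, 9, 3 → best response No.
Faction A against Abstain: payoffs 1, 2, 7 → best response Abstain.
Faction A against Amend: payoffs 9, -3, -5 → best response Yes.
Faction B against Yes: payoffs 8, -5, 9 → best response Amend.
Faction B against No: payoffs 7, -2, 3 → best response No.
Faction B against Abstain: payoffs 0, 9, -4 → best response Abstain.
Mutual best responses: (Yes, Amend); (No, No); (Abstain, Abstain).

The pure Nash equilibria are (Yes, Amend); (No, No); (Abstain, Abstain).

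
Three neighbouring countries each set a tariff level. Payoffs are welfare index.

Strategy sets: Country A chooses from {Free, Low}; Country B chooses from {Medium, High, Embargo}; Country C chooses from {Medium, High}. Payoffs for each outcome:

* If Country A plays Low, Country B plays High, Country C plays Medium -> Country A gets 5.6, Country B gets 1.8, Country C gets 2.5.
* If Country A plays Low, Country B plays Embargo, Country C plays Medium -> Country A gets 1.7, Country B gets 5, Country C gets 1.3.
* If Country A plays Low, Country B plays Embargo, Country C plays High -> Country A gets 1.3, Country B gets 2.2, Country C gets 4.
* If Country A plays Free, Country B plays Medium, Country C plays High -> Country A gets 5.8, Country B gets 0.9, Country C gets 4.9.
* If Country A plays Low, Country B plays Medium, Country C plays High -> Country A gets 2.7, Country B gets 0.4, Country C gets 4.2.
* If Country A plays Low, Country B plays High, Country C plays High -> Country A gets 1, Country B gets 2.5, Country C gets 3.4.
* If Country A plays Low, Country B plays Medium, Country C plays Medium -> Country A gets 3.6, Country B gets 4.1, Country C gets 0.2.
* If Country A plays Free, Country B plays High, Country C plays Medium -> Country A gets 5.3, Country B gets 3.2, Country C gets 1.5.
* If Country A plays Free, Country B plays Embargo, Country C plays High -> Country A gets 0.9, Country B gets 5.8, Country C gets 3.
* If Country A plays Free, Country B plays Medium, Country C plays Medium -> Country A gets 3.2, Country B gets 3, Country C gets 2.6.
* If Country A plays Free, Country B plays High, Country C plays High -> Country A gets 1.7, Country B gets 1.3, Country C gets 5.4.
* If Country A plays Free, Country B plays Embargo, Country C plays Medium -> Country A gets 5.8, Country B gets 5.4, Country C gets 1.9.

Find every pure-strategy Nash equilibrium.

(Free, Medium, Medium): Country A can switch to Low (3.2 → 3.6). Not NE.
(Free, Medium, High): Country B can switch to High (0.9 → 1.3). Not NE.
(Free, High, Medium): Country A can switch to Low (5.3 → 5.6). Not NE.
(Free, High, High): Country B can switch to Embargo (1.3 → 5.8). Not NE.
(Free, Embargo, Medium): Country C can switch to High (1.9 → 3). Not NE.
(Free, Embargo, High): Country A can switch to Low (0.9 → 1.3). Not NE.
(Low, Medium, Medium): Country B can switch to Embargo (4.1 → 5). Not NE.
(Low, Medium, High): Country A can switch to Free (2.7 → 5.8). Not NE.
(Low, High, Medium): Country B can switch to Medium (1.8 → 4.1). Not NE.
(Low, High, High): Country A can switch to Free (1 → 1.7). Not NE.
(Low, Embargo, Medium): Country A can switch to Free (1.7 → 5.8). Not NE.
(Low, Embargo, High): Country B can switch to High (2.2 → 2.5). Not NE.

No pure-strategy Nash equilibrium.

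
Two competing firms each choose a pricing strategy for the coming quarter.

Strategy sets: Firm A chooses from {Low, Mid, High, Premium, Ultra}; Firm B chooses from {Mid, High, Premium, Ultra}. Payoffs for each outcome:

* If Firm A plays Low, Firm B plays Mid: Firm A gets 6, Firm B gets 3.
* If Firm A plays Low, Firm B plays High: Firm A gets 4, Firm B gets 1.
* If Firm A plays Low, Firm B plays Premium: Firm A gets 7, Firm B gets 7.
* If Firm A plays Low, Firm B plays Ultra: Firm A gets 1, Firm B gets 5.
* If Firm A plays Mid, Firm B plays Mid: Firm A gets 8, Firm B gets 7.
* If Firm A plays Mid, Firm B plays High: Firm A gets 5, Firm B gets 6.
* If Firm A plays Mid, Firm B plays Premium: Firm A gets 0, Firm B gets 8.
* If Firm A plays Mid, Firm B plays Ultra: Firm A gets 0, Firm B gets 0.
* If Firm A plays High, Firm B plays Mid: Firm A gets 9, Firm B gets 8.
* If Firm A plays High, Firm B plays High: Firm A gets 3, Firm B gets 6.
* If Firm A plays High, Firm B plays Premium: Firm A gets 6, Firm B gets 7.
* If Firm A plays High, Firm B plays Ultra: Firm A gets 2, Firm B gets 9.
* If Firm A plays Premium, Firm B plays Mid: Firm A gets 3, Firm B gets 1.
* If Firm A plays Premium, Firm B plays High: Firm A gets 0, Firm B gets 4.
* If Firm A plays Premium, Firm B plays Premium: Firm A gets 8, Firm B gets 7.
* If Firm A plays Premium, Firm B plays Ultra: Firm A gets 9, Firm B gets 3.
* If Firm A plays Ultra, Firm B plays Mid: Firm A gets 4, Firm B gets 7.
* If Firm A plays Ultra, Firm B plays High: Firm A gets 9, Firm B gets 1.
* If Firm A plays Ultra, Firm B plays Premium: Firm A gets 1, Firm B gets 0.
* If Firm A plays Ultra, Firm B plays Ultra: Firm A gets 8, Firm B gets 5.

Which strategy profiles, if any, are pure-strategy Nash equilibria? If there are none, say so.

(Low, Mid): Firm A can switch to Mid (6 → 8). Not NE.
(Low, High): Firm A can switch to Mid (4 → 5). Not NE.
(Low, Premium): Firm A can switch to Premium (7 → 8). Not NE.
(Low, Ultra): Firm A can switch to High (1 → 2). Not NE.
(Mid, Mid): Firm A can switch to High (8 → 9). Not NE.
(Mid, High): Firm A can switch to Ultra (5 → 9). Not NE.
(Mid, Premium): Firm A can switch to Low (0 → 7). Not NE.
(Mid, Ultra): Firm A can switch to Low (0 → 1). Not NE.
(High, Mid): Firm B can switch to Ultra (8 → 9). Not NE.
(High, High): Firm A can switch to Low (3 → 4). Not NE.
(Premium, Premium): Firm A gets 8, best alternative 7; Firm B gets 7, best alternative 4. No profitable deviation — NE.
(The remaining 9 profiles each have a profitable deviation by the same check.)

The unique pure-strategy Nash equilibrium is (Premium, Premium).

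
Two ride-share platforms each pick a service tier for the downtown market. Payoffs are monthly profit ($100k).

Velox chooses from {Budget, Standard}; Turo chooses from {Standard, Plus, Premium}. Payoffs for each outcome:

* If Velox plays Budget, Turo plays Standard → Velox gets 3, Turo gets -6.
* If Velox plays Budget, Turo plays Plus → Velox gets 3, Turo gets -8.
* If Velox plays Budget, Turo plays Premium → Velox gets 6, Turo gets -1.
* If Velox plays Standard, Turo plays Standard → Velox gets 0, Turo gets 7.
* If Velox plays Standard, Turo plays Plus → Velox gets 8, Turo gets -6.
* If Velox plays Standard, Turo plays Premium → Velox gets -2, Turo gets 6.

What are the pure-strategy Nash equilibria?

For each strategy profile, look for a profitable unilateral deviation.
(Budget, Standard): Turo can switch to Premium (-6 → -1). Not NE.
(Budget, Plus): Velox can switch to Standard (3 → 8). Not NE.
(Budget, Premium): Velox gets 6, best alternative -2; Turo gets -1, best alternative -6. No profitable deviation — NE.
(Standard, Standard): Velox can switch to Budget (0 → 3). Not NE.
(Standard, Plus): Turo can switch to Standard (-6 → 7). Not NE.
(Standard, Premium): Velox can switch to Budget (-2 → 6). Not NE.

(Budget, Premium)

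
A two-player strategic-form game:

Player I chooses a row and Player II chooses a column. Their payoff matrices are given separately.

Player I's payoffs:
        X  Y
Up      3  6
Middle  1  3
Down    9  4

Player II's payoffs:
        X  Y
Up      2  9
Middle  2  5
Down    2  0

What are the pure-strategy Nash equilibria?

For each player, find the best response to each opponent profile; mutual best responses are the pure NE.
Player I against X: payoffs 3, 1, 9 → best response Down.
Player I against Y: payoffs 6, 3, 4 → best response Up.
Player II against Up: payoffs 2, 9 → best response Y.
Player II against Middle: payoffs 2, 5 → best response Y.
Player II against Down: payoffs 2, 0 → best response X.
Mutual best responses: (Up, Y); (Down, X).

(Up, Y) and (Down, X)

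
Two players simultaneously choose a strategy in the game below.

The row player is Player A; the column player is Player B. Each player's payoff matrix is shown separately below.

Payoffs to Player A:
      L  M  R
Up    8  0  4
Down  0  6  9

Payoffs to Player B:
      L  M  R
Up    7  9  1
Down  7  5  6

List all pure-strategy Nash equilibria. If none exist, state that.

none

(Up, L): Player B can switch to M (7 → 9). Not NE.
(Up, M): Player A can switch to Down (0 → 6). Not NE.
(Up, R): Player A can switch to Down (4 → 9). Not NE.
(Down, L): Player A can switch to Up (0 → 8). Not NE.
(Down, M): Player B can switch to L (5 → 7). Not NE.
(Down, R): Player B can switch to L (6 → 7). Not NE.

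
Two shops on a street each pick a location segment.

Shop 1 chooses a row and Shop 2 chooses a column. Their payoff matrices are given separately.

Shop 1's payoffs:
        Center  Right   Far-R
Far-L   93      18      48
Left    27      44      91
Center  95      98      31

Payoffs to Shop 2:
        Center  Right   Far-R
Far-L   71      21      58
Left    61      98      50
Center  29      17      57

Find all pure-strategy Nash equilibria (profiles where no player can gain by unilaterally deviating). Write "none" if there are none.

Check each profile: it is a Nash equilibrium iff no player can strictly gain by switching unilaterally.
(Far-L, Center): Shop 1 can switch to Center (93 → 95). Not NE.
(Far-L, Right): Shop 1 can switch to Left (18 → 44). Not NE.
(Far-L, Far-R): Shop 1 can switch to Left (48 → 91). Not NE.
(Left, Center): Shop 1 can switch to Far-L (27 → 93). Not NE.
(Left, Right): Shop 1 can switch to Center (44 → 98). Not NE.
(Left, Far-R): Shop 2 can switch to Center (50 → 61). Not NE.
(Center, Center): Shop 2 can switch to Far-R (29 → 57). Not NE.
(Center, Right): Shop 2 can switch to Center (17 → 29). Not NE.
(The remaining 1 profile has a profitable deviation by the same check.)

none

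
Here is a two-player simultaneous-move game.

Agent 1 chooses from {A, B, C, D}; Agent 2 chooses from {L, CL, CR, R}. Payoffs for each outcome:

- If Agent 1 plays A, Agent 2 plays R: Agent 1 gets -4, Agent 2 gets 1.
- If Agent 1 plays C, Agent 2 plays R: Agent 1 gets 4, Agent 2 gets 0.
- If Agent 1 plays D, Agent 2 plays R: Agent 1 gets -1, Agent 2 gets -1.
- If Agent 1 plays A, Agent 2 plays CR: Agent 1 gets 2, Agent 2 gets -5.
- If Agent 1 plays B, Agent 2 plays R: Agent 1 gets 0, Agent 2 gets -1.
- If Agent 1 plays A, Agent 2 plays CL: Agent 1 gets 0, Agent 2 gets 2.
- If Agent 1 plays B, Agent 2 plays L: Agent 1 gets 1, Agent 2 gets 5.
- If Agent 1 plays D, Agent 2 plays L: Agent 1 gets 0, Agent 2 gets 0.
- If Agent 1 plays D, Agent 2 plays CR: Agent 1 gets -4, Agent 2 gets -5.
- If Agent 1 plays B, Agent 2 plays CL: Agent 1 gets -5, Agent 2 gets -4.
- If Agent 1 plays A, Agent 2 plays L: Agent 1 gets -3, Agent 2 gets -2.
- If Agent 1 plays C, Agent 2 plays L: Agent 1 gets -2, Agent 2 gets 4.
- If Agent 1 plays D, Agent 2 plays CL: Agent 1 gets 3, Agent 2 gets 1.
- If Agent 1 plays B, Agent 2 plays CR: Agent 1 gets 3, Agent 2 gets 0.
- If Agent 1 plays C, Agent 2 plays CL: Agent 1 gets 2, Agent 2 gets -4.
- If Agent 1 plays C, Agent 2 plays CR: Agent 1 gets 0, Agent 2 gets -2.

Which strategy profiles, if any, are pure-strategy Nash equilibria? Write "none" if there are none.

Pure-strategy Nash equilibria: (B, L); (D, CL)

Agent 1 against L: payoffs -3, 1, -2, 0 → best response B.
Agent 1 against CL: payoffs 0, -5, 2, 3 → best response D.
Agent 1 against CR: payoffs 2, 3, 0, -4 → best response B.
Agent 1 against R: payoffs -4, 0, 4, -1 → best response C.
Agent 2 against A: payoffs -2, 2, -5, 1 → best response CL.
Agent 2 against B: payoffs 5, -4, 0, -1 → best response L.
Agent 2 against C: payoffs 4, -4, -2, 0 → best response L.
Agent 2 against D: payoffs 0, 1, -5, -1 → best response CL.
Mutual best responses: (B, L); (D, CL).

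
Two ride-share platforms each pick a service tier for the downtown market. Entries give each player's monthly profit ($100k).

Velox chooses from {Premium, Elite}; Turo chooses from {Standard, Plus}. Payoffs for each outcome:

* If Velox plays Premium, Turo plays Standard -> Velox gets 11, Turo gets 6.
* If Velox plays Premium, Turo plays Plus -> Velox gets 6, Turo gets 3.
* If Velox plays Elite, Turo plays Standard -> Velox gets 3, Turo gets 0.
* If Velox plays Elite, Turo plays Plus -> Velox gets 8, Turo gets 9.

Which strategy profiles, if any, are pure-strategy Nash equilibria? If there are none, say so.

The pure Nash equilibria are (Premium, Standard); (Elite, Plus).

Velox against Standard: payoffs 11, 3 → best response Premium.
Velox against Plus: payoffs 6, 8 → best response Elite.
Turo against Premium: payoffs 6, 3 → best response Standard.
Turo against Elite: payoffs 0, 9 → best response Plus.
Mutual best responses: (Premium, Standard); (Elite, Plus).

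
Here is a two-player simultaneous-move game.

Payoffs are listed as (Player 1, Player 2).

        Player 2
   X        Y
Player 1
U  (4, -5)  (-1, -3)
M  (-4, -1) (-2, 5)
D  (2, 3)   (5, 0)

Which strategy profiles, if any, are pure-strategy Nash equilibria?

none

(U, X): Player 2 can switch to Y (-5 → -3). Not NE.
(U, Y): Player 1 can switch to D (-1 → 5). Not NE.
(M, X): Player 1 can switch to U (-4 → 4). Not NE.
(M, Y): Player 1 can switch to U (-2 → -1). Not NE.
(D, X): Player 1 can switch to U (2 → 4). Not NE.
(D, Y): Player 2 can switch to X (0 → 3). Not NE.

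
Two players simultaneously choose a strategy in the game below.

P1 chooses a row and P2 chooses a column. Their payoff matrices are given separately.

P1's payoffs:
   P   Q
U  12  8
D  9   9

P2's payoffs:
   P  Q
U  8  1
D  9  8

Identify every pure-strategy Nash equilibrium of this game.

(U, P)

Mark each player's best response to every combination of opponents' strategies; a profile where every player is best-responding is a pure Nash equilibrium.
P1 against P: payoffs 12, 9 → best response U.
P1 against Q: payoffs 8, 9 → best response D.
P2 against U: payoffs 8, 1 → best response P.
P2 against D: payoffs 9, 8 → best response P.
Mutual best responses: (U, P).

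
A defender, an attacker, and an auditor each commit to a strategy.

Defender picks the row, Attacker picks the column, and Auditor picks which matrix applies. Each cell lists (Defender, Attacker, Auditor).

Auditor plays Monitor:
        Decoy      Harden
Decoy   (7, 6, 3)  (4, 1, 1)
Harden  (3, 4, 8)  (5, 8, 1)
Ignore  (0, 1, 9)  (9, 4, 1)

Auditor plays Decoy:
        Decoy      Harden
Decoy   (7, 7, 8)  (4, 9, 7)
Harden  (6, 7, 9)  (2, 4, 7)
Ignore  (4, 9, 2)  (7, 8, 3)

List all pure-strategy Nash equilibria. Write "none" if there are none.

This game has no pure Nash equilibrium.

For each player, find the best response to each opponent profile; mutual best responses are the pure NE.
Defender against (Decoy, Monitor): payoffs 7, 3, 0 → best response Decoy.
Defender against (Decoy, Decoy): payoffs 7, 6, 4 → best response Decoy.
Defender against (Harden, Monitor): payoffs 4, 5, 9 → best response Ignore.
Defender against (Harden, Decoy): payoffs 4, 2, 7 → best response Ignore.
Attacker against (Decoy, Monitor): payoffs 6, 1 → best response Decoy.
Attacker against (Decoy, Decoy): payoffs 7, 9 → best response Harden.
Attacker against (Harden, Monitor): payoffs 4, 8 → best response Harden.
Attacker against (Harden, Decoy): payoffs 7, 4 → best response Decoy.
Attacker against (Ignore, Monitor): payoffs 1, 4 → best response Harden.
Attacker against (Ignore, Decoy): payoffs 9, 8 → best response Decoy.
Auditor against (Decoy, Decoy): payoffs 3, 8 → best response Decoy.
Auditor against (Decoy, Harden): payoffs 1, 7 → best response Decoy.
Auditor against (Harden, Decoy): payoffs 8, 9 → best response Decoy.
Auditor against (Harden, Harden): payoffs 1, 7 → best response Decoy.
Auditor against (Ignore, Decoy): payoffs 9, 2 → best response Monitor.
Auditor against (Ignore, Harden): payoffs 1, 3 → best response Decoy.
No profile is a mutual best response for all players.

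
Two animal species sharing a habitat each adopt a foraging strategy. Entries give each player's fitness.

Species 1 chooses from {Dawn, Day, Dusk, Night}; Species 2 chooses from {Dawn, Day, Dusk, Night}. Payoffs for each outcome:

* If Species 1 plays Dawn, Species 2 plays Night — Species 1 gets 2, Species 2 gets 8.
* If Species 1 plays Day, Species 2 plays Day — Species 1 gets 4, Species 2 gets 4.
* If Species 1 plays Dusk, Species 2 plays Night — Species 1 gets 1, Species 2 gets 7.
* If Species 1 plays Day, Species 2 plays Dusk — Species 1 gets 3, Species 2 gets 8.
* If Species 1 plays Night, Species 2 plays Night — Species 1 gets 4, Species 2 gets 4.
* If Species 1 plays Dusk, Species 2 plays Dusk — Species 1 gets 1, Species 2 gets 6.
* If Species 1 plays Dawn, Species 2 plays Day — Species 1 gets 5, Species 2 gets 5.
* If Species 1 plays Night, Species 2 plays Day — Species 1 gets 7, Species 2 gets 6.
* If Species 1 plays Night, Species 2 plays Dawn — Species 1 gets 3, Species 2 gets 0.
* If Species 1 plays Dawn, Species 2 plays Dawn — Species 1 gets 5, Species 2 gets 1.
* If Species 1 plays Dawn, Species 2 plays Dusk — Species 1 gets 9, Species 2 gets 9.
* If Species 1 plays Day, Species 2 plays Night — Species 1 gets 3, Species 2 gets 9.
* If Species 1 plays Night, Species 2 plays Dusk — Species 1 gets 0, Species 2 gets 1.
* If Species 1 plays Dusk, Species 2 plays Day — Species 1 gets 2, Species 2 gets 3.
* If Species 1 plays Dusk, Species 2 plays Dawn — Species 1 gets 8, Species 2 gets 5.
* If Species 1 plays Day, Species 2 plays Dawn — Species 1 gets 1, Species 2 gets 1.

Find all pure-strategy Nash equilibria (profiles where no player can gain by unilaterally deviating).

The pure Nash equilibria are (Dawn, Dusk) and (Night, Day).

Species 1 against Dawn: payoffs 5, 1, 8, 3 → best response Dusk.
Species 1 against Day: payoffs 5, 4, 2, 7 → best response Night.
Species 1 against Dusk: payoffs 9, 3, 1, 0 → best response Dawn.
Species 1 against Night: payoffs 2, 3, 1, 4 → best response Night.
Species 2 against Dawn: payoffs 1, 5, 9, 8 → best response Dusk.
Species 2 against Day: payoffs 1, 4, 8, 9 → best response Night.
Species 2 against Dusk: payoffs 5, 3, 6, 7 → best response Night.
Species 2 against Night: payoffs 0, 6, 1, 4 → best response Day.
Mutual best responses: (Dawn, Dusk); (Night, Day).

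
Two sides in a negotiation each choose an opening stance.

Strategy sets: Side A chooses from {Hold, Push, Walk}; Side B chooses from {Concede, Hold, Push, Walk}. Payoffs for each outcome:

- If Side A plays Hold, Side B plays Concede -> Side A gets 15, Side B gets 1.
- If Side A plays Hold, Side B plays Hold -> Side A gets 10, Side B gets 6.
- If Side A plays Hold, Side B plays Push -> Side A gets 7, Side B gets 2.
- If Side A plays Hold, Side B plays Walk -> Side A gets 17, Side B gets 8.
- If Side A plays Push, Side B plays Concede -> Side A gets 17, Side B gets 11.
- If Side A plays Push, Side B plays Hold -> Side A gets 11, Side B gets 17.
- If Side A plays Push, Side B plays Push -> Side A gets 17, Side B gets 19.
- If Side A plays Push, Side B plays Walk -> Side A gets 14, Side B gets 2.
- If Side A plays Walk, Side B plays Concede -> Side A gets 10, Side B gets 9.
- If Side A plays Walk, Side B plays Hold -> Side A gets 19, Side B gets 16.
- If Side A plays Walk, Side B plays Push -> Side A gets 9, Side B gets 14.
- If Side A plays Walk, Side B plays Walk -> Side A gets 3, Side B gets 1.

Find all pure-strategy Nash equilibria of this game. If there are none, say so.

The pure Nash equilibria are (Hold, Walk), (Push, Push), (Walk, Hold).

For each player, find the best response to each opponent profile; mutual best responses are the pure NE.
Side A against Concede: payoffs 15, 17, 10 → best response Push.
Side A against Hold: payoffs 10, 11, 19 → best response Walk.
Side A against Push: payoffs 7, 17, 9 → best response Push.
Side A against Walk: payoffs 17, 14, 3 → best response Hold.
Side B against Hold: payoffs 1, 6, 2, 8 → best response Walk.
Side B against Push: payoffs 11, 17, 19, 2 → best response Push.
Side B against Walk: payoffs 9, 16, 14, 1 → best response Hold.
Mutual best responses: (Hold, Walk); (Push, Push); (Walk, Hold).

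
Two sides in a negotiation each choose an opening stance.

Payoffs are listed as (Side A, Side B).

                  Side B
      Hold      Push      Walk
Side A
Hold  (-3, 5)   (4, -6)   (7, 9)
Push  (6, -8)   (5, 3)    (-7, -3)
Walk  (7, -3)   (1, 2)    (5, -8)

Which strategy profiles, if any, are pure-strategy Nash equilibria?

The pure Nash equilibria are (Hold, Walk); (Push, Push).

Side A against Hold: payoffs -3, 6, 7 → best response Walk.
Side A against Push: payoffs 4, 5, 1 → best response Push.
Side A against Walk: payoffs 7, -7, 5 → best response Hold.
Side B against Hold: payoffs 5, -6, 9 → best response Walk.
Side B against Push: payoffs -8, 3, -3 → best response Push.
Side B against Walk: payoffs -3, 2, -8 → best response Push.
Mutual best responses: (Hold, Walk); (Push, Push).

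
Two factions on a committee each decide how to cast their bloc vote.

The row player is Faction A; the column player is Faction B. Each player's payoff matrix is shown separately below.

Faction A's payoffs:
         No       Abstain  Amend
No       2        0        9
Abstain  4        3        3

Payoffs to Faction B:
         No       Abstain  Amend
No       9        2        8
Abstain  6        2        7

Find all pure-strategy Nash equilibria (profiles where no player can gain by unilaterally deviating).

Mark each player's best response to every combination of opponents' strategies; a profile where every player is best-responding is a pure Nash equilibrium.
Faction A against No: payoffs 2, 4 → best response Abstain.
Faction A against Abstain: payoffs 0, 3 → best response Abstain.
Faction A against Amend: payoffs 9, 3 → best response No.
Faction B against No: payoffs 9, 2, 8 → best response No.
Faction B against Abstain: payoffs 6, 2, 7 → best response Amend.
No profile is a mutual best response for all players.

none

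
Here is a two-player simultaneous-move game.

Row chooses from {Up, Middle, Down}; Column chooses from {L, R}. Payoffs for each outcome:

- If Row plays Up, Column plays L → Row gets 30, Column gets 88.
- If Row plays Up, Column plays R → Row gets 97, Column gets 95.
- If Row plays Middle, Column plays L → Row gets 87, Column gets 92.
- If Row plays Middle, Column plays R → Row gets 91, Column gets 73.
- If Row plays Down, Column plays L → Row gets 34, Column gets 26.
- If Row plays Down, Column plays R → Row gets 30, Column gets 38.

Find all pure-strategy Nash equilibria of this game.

The pure Nash equilibria are (Up, R) and (Middle, L).

(Up, L): Row can switch to Middle (30 → 87). Not NE.
(Up, R): Row gets 97, best alternative 91; Column gets 95, best alternative 88. No profitable deviation — NE.
(Middle, L): Row gets 87, best alternative 34; Column gets 92, best alternative 73. No profitable deviation — NE.
(Middle, R): Row can switch to Up (91 → 97). Not NE.
(Down, L): Row can switch to Middle (34 → 87). Not NE.
(Down, R): Row can switch to Up (30 → 97). Not NE.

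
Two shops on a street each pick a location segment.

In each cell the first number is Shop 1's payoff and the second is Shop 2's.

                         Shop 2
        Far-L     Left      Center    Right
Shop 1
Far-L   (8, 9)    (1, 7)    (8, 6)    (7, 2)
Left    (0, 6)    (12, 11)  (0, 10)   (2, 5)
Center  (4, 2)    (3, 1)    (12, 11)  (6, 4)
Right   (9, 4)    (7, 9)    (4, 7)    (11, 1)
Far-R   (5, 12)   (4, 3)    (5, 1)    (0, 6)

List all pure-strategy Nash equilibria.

For each player, find the best response to each opponent profile; mutual best responses are the pure NE.
Shop 1 against Far-L: payoffs 8, 0, 4, 9, 5 → best response Right.
Shop 1 against Left: payoffs 1, 12, 3, 7, 4 → best response Left.
Shop 1 against Center: payoffs 8, 0, 12, 4, 5 → best response Center.
Shop 1 against Right: payoffs 7, 2, 6, 11, 0 → best response Right.
Shop 2 against Far-L: payoffs 9, 7, 6, 2 → best response Far-L.
Shop 2 against Left: payoffs 6, 11, 10, 5 → best response Left.
Shop 2 against Center: payoffs 2, 1, 11, 4 → best response Center.
Shop 2 against Right: payoffs 4, 9, 7, 1 → best response Left.
Shop 2 against Far-R: payoffs 12, 3, 1, 6 → best response Far-L.
Mutual best responses: (Left, Left); (Center, Center).

Pure-strategy Nash equilibria: (Left, Left) and (Center, Center)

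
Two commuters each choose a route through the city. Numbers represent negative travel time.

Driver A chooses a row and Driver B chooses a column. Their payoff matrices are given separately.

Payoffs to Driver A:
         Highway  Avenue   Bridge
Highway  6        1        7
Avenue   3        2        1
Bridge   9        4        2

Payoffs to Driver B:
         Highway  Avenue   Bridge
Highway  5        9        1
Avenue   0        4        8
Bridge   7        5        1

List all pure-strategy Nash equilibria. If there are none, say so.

Pure NE: (Bridge, Highway)

For each player, find the best response to each opponent profile; mutual best responses are the pure NE.
Driver A against Highway: payoffs 6, 3, 9 → best response Bridge.
Driver A against Avenue: payoffs 1, 2, 4 → best response Bridge.
Driver A against Bridge: payoffs 7, 1, 2 → best response Highway.
Driver B against Highway: payoffs 5, 9, 1 → best response Avenue.
Driver B against Avenue: payoffs 0, 4, 8 → best response Bridge.
Driver B against Bridge: payoffs 7, 5, 1 → best response Highway.
Mutual best responses: (Bridge, Highway).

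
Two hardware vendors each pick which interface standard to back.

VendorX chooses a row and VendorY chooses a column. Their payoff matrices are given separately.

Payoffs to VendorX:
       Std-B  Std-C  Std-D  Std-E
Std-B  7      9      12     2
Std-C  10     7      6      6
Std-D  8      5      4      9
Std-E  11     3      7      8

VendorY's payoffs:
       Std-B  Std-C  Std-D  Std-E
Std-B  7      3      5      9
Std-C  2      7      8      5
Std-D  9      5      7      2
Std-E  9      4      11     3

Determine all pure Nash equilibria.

VendorX against Std-B: payoffs 7, 10, 8, 11 → best response Std-E.
VendorX against Std-C: payoffs 9, 7, 5, 3 → best response Std-B.
VendorX against Std-D: payoffs 12, 6, 4, 7 → best response Std-B.
VendorX against Std-E: payoffs 2, 6, 9, 8 → best response Std-D.
VendorY against Std-B: payoffs 7, 3, 5, 9 → best response Std-E.
VendorY against Std-C: payoffs 2, 7, 8, 5 → best response Std-D.
VendorY against Std-D: payoffs 9, 5, 7, 2 → best response Std-B.
VendorY against Std-E: payoffs 9, 4, 11, 3 → best response Std-D.
No profile is a mutual best response for all players.

This game has no pure Nash equilibrium.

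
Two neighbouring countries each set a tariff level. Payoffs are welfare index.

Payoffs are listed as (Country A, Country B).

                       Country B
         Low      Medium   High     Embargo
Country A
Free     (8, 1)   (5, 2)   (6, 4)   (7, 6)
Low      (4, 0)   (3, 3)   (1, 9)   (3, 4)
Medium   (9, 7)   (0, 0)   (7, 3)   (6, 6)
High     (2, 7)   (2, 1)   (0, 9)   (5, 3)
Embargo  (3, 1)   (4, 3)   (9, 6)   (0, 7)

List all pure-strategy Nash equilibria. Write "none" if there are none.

Country A against Low: payoffs 8, 4, 9, 2, 3 → best response Medium.
Country A against Medium: payoffs 5, 3, 0, 2, 4 → best response Free.
Country A against High: payoffs 6, 1, 7, 0, 9 → best response Embargo.
Country A against Embargo: payoffs 7, 3, 6, 5, 0 → best response Free.
Country B against Free: payoffs 1, 2, 4, 6 → best response Embargo.
Country B against Low: payoffs 0, 3, 9, 4 → best response High.
Country B against Medium: payoffs 7, 0, 3, 6 → best response Low.
Country B against High: payoffs 7, 1, 9, 3 → best response High.
Country B against Embargo: payoffs 1, 3, 6, 7 → best response Embargo.
Mutual best responses: (Free, Embargo); (Medium, Low).

Pure-strategy Nash equilibria: (Free, Embargo), (Medium, Low)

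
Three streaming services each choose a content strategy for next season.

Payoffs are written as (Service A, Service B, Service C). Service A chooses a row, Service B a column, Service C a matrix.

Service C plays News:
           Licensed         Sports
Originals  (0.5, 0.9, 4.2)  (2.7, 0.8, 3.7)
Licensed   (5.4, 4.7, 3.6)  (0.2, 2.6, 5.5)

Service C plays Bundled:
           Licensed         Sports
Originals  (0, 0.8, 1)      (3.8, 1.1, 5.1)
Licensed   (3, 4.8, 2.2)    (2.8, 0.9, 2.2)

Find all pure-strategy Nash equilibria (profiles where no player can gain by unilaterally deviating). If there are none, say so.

(Originals, Licensed, News): Service A can switch to Licensed (0.5 → 5.4). Not NE.
(Originals, Licensed, Bundled): Service A can switch to Licensed (0 → 3). Not NE.
(Originals, Sports, News): Service B can switch to Licensed (0.8 → 0.9). Not NE.
(Originals, Sports, Bundled): Service A gets 3.8, best alternative 2.8; Service B gets 1.1, best alternative 0.8; Service C gets 5.1, best alternative 3.7. No profitable deviation — NE.
(Licensed, Licensed, News): Service A gets 5.4, best alternative 0.5; Service B gets 4.7, best alternative 2.6; Service C gets 3.6, best alternative 2.2. No profitable deviation — NE.
(Licensed, Licensed, Bundled): Service C can switch to News (2.2 → 3.6). Not NE.
(Licensed, Sports, News): Service A can switch to Originals (0.2 → 2.7). Not NE.
(Licensed, Sports, Bundled): Service A can switch to Originals (2.8 → 3.8). Not NE.

The pure Nash equilibria are (Originals, Sports, Bundled); (Licensed, Licensed, News).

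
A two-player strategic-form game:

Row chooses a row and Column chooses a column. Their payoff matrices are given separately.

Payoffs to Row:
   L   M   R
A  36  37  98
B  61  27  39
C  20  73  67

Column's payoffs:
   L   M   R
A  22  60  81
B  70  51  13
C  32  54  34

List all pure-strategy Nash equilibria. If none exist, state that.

(A, L): Row can switch to B (36 → 61). Not NE.
(A, M): Row can switch to C (37 → 73). Not NE.
(A, R): Row gets 98, best alternative 67; Column gets 81, best alternative 60. No profitable deviation — NE.
(B, L): Row gets 61, best alternative 36; Column gets 70, best alternative 51. No profitable deviation — NE.
(B, M): Row can switch to A (27 → 37). Not NE.
(B, R): Row can switch to A (39 → 98). Not NE.
(C, L): Row can switch to A (20 → 36). Not NE.
(C, M): Row gets 73, best alternative 37; Column gets 54, best alternative 34. No profitable deviation — NE.
(C, R): Row can switch to A (67 → 98). Not NE.

Pure-strategy Nash equilibria: (A, R) and (B, L) and (C, M)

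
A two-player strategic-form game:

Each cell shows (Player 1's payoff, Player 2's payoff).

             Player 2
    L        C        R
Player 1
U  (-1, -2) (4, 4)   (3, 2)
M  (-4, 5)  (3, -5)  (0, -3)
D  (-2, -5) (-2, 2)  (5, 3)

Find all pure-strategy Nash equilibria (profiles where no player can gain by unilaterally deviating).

Pure-strategy Nash equilibria: (U, C), (D, R)

Check each profile: it is a Nash equilibrium iff no player can strictly gain by switching unilaterally.
(U, L): Player 2 can switch to C (-2 → 4). Not NE.
(U, C): Player 1 gets 4, best alternative 3; Player 2 gets 4, best alternative 2. No profitable deviation — NE.
(U, R): Player 1 can switch to D (3 → 5). Not NE.
(M, L): Player 1 can switch to U (-4 → -1). Not NE.
(M, C): Player 1 can switch to U (3 → 4). Not NE.
(M, R): Player 1 can switch to U (0 → 3). Not NE.
(D, L): Player 1 can switch to U (-2 → -1). Not NE.
(D, R): Player 1 gets 5, best alternative 3; Player 2 gets 3, best alternative 2. No profitable deviation — NE.
(The remaining 1 profile has a profitable deviation by the same check.)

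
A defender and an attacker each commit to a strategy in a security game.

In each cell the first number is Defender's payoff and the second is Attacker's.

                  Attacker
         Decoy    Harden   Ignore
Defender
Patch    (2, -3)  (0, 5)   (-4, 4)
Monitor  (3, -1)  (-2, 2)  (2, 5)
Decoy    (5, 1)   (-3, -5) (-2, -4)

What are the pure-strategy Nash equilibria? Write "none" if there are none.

The pure Nash equilibria are (Patch, Harden), (Monitor, Ignore), (Decoy, Decoy).

Defender against Decoy: payoffs 2, 3, 5 → best response Decoy.
Defender against Harden: payoffs 0, -2, -3 → best response Patch.
Defender against Ignore: payoffs -4, 2, -2 → best response Monitor.
Attacker against Patch: payoffs -3, 5, 4 → best response Harden.
Attacker against Monitor: payoffs -1, 2, 5 → best response Ignore.
Attacker against Decoy: payoffs 1, -5, -4 → best response Decoy.
Mutual best responses: (Patch, Harden); (Monitor, Ignore); (Decoy, Decoy).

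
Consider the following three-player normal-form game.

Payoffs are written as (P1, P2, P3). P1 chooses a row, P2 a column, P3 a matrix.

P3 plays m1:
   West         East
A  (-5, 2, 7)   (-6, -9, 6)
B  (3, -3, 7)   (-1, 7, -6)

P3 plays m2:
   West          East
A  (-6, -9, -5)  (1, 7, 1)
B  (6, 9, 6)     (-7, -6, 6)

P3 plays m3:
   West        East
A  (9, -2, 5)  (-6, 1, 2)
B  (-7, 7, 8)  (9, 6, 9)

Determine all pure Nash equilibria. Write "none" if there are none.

(A, West, m1): P1 can switch to B (-5 → 3). Not NE.
(A, West, m2): P1 can switch to B (-6 → 6). Not NE.
(A, West, m3): P2 can switch to East (-2 → 1). Not NE.
(A, East, m1): P1 can switch to B (-6 → -1). Not NE.
(A, East, m2): P3 can switch to m1 (1 → 6). Not NE.
(A, East, m3): P1 can switch to B (-6 → 9). Not NE.
(B, West, m1): P2 can switch to East (-3 → 7). Not NE.
(B, West, m2): P3 can switch to m1 (6 → 7). Not NE.
(B, West, m3): P1 can switch to A (-7 → 9). Not NE.
(B, East, m1): P3 can switch to m2 (-6 → 6). Not NE.
(B, East, m2): P1 can switch to A (-7 → 1). Not NE.
(B, East, m3): P2 can switch to West (6 → 7). Not NE.

This game has no pure Nash equilibrium.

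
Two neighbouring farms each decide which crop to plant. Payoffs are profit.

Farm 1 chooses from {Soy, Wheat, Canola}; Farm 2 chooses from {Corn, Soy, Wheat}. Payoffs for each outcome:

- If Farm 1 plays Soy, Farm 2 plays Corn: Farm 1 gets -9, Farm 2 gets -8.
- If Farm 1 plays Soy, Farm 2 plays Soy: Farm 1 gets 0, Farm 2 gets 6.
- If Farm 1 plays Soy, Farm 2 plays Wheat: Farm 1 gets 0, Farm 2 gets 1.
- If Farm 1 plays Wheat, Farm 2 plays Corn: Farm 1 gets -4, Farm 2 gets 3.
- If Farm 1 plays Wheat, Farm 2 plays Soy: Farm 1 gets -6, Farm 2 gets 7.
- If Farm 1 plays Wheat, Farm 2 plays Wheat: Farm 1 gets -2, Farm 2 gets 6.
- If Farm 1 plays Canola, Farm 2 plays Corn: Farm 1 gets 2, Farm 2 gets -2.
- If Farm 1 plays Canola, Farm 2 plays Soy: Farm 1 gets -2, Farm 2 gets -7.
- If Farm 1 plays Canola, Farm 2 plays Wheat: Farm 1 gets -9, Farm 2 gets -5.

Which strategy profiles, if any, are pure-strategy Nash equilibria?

Farm 1 against Corn: payoffs -9, -4, 2 → best response Canola.
Farm 1 against Soy: payoffs 0, -6, -2 → best response Soy.
Farm 1 against Wheat: payoffs 0, -2, -9 → best response Soy.
Farm 2 against Soy: payoffs -8, 6, 1 → best response Soy.
Farm 2 against Wheat: payoffs 3, 7, 6 → best response Soy.
Farm 2 against Canola: payoffs -2, -7, -5 → best response Corn.
Mutual best responses: (Soy, Soy); (Canola, Corn).

(Soy, Soy) and (Canola, Corn)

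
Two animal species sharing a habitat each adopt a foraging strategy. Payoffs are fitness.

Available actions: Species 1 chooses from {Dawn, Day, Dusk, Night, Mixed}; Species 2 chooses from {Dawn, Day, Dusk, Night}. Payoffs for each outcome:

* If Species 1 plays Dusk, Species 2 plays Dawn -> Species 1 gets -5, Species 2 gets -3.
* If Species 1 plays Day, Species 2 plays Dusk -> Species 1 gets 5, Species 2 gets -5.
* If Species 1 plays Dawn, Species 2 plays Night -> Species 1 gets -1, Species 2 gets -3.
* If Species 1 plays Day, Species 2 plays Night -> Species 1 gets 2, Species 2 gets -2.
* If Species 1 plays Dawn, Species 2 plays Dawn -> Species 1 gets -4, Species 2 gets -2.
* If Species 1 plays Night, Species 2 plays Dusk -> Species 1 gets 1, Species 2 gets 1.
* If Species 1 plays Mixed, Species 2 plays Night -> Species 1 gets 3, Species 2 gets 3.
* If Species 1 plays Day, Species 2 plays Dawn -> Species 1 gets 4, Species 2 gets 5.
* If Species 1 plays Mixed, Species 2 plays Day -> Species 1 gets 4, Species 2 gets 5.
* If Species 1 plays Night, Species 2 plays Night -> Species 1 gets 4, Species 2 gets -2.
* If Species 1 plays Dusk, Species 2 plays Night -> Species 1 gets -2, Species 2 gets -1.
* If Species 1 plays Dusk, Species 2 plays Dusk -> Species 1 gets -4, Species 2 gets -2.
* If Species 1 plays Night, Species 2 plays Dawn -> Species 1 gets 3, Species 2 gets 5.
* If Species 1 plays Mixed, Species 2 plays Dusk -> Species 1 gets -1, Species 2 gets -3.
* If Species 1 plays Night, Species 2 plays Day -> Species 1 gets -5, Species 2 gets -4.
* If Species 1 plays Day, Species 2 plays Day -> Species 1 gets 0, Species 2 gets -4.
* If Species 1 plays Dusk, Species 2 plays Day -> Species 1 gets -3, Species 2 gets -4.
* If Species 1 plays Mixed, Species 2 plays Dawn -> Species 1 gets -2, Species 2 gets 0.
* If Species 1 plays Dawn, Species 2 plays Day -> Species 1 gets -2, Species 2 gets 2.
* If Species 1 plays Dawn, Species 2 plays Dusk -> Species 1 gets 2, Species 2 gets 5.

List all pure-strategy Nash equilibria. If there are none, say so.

(Day, Dawn), (Mixed, Day)

Species 1 against Dawn: payoffs -4, 4, -5, 3, -2 → best response Day.
Species 1 against Day: payoffs -2, 0, -3, -5, 4 → best response Mixed.
Species 1 against Dusk: payoffs 2, 5, -4, 1, -1 → best response Day.
Species 1 against Night: payoffs -1, 2, -2, 4, 3 → best response Night.
Species 2 against Dawn: payoffs -2, 2, 5, -3 → best response Dusk.
Species 2 against Day: payoffs 5, -4, -5, -2 → best response Dawn.
Species 2 against Dusk: payoffs -3, -4, -2, -1 → best response Night.
Species 2 against Night: payoffs 5, -4, 1, -2 → best response Dawn.
Species 2 against Mixed: payoffs 0, 5, -3, 3 → best response Day.
Mutual best responses: (Day, Dawn); (Mixed, Day).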